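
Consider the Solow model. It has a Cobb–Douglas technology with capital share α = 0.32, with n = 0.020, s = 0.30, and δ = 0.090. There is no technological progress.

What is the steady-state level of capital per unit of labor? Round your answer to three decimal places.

k* = 4.373

At the steady state, Δk = 0, so s·k^α = (n + δ)·k.
Dividing both sides by k: k^(1−α) = s / (n + δ).
k^0.68 = 0.30 / (0.020 + 0.090) = 0.30 / 0.110 = 2.7273
k* = 2.7273^(1/0.68) ≈ 4.3730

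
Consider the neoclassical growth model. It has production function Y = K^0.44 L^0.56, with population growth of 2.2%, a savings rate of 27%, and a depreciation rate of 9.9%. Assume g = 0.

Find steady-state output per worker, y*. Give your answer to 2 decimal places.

y* ≈ 1.88

At the steady state, Δk = 0, so s·k^α = (n + δ)·k.
Rearranging, k^(1−α) = s / (n + δ).
k^0.56 = 0.27 / (0.022 + 0.099) = 0.27 / 0.121 = 2.2314
k* = 2.2314^(1/0.56) ≈ 4.1924
y* = (k*)^α = 4.1924^0.44 ≈ 1.8788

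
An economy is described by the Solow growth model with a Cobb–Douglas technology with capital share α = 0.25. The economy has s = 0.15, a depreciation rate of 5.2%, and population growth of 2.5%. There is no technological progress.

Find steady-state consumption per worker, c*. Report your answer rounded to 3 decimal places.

c* ≈ 1.062

At the steady state, Δk = 0, so s·k^α = (n + δ)·k.
Rearranging, k^(1−α) = s / (n + δ).
k^0.75 = 0.15 / (0.025 + 0.052) = 0.15 / 0.077 = 1.9481
k* = 1.9481^(1/0.75) ≈ 2.4330
y* = (k*)^α = 2.4330^0.25 ≈ 1.2489
c* = (1 − s)·y* = (1 − 0.15) × 1.2489 ≈ 1.0616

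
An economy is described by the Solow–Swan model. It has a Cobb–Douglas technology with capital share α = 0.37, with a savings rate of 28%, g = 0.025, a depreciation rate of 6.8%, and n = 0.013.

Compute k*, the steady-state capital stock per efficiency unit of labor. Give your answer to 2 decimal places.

Steady state requires s·f(k) = (n + g + δ)·k, i.e. s·k^α = (n + g + δ)·k.
Rearranging, k^(1−α) = s / (n + g + δ).
k^0.63 = 0.28 / (0.013 + 0.025 + 0.068) = 0.28 / 0.106 = 2.6415
k* = 2.6415^(1/0.63) ≈ 4.6731

k* = 4.67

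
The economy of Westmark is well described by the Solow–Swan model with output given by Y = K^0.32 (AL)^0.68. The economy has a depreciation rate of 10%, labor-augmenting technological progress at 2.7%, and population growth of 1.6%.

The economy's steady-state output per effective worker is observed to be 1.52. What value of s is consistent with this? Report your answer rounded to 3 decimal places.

s ≈ 0.348

Steady state requires s·f(k) = (n + g + δ)·k, i.e. s·k^α = (n + g + δ)·k.
Since y* = [s/(n + g + δ)]^(α/(1−α)), we have s/(n + g + δ) = (y*)^((1−α)/α) = 1.52^2.125 = 2.4345.
Therefore s = 2.4345 × (n + g + δ) = 2.4345 × 0.143 = 0.3481.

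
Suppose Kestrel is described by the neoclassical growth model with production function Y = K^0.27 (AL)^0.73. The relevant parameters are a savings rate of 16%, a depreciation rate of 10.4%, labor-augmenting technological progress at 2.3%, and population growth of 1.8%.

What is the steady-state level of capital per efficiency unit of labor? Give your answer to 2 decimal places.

k* ≈ 1.14

At the steady state, Δk = 0, so s·k^α = (n + g + δ)·k.
Rearranging, k^(1−α) = s / (n + g + δ).
k^0.73 = 0.16 / (0.018 + 0.023 + 0.104) = 0.16 / 0.145 = 1.1034
k* = 1.1034^(1/0.73) ≈ 1.1443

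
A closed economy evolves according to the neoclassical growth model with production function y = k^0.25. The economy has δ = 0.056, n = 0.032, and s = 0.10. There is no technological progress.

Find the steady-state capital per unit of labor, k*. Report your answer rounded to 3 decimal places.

k* ≈ 1.186

Steady state requires s·f(k) = (n + δ)·k, i.e. s·k^α = (n + δ)·k.
Rearranging, k^(1−α) = s / (n + δ).
k^0.75 = 0.10 / (0.032 + 0.056) = 0.10 / 0.088 = 1.1364
k* = 1.1364^(1/0.75) ≈ 1.1859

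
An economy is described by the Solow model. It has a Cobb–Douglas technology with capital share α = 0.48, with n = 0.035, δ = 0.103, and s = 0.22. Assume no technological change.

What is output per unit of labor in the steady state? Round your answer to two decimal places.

In steady state, investment equals break-even investment: s·k^α = (n + δ)·k.
Dividing both sides by k: k^(1−α) = s / (n + δ).
k^0.52 = 0.22 / (0.035 + 0.103) = 0.22 / 0.138 = 1.5942
k* = 1.5942^(1/0.52) ≈ 2.4519
y* = (k*)^α = 2.4519^0.48 ≈ 1.5380

y* = 1.54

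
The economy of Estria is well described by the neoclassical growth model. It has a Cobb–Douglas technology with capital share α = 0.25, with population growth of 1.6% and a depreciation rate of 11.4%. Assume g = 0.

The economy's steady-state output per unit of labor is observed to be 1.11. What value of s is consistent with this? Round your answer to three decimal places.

s ≈ 0.178

Steady state requires s·f(k) = (n + δ)·k, i.e. s·k^α = (n + δ)·k.
Since y* = [s/(n + δ)]^(α/(1−α)), we have s/(n + δ) = (y*)^((1−α)/α) = 1.11^3 = 1.3676.
Therefore s = 1.3676 × (n + δ) = 1.3676 × 0.130 = 0.1778.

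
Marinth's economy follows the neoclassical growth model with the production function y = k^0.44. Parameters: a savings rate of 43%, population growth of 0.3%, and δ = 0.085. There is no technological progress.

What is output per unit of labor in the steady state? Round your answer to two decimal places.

In steady state, investment equals break-even investment: s·k^α = (n + δ)·k.
Dividing both sides by k: k^(1−α) = s / (n + δ).
k^0.56 = 0.43 / (0.003 + 0.085) = 0.43 / 0.088 = 4.8864
k* = 4.8864^(1/0.56) ≈ 16.9956
y* = (k*)^α = 16.9956^0.44 ≈ 3.4781

y* ≈ 3.48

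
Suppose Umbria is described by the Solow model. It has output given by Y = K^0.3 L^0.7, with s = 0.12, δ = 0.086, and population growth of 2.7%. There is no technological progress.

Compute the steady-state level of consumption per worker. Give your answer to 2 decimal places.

In steady state, investment equals break-even investment: s·k^α = (n + δ)·k.
Rearranging, k^(1−α) = s / (n + δ).
k^0.7 = 0.12 / (0.027 + 0.086) = 0.12 / 0.113 = 1.0619
k* = 1.0619^(1/0.7) ≈ 1.0896
y* = (k*)^α = 1.0896^0.3 ≈ 1.0261
c* = (1 − s)·y* = (1 − 0.12) × 1.0261 ≈ 0.9030

c* = 0.90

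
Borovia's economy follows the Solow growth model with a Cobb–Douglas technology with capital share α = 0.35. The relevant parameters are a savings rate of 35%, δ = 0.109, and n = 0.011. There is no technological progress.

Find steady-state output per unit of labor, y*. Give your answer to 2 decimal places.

y* = 1.78

In steady state, investment equals break-even investment: s·k^α = (n + δ)·k.
Rearranging, k^(1−α) = s / (n + δ).
k^0.65 = 0.35 / (0.011 + 0.109) = 0.35 / 0.120 = 2.9167
k* = 2.9167^(1/0.65) ≈ 5.1906
y* = (k*)^α = 5.1906^0.35 ≈ 1.7796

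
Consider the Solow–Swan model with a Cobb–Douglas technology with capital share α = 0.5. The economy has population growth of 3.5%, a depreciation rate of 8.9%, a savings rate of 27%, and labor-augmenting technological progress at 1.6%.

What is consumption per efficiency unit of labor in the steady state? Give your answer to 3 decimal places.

c* = 1.408

In steady state, investment equals break-even investment: s·k^α = (n + g + δ)·k.
Rearranging, k^(1−α) = s / (n + g + δ).
k^0.5 = 0.27 / (0.035 + 0.016 + 0.089) = 0.27 / 0.140 = 1.9286
k* = 1.9286^(1/0.5) ≈ 3.7195
y* = (k*)^α = 3.7195^0.5 ≈ 1.9286
c* = (1 − s)·y* = (1 − 0.27) × 1.9286 ≈ 1.4079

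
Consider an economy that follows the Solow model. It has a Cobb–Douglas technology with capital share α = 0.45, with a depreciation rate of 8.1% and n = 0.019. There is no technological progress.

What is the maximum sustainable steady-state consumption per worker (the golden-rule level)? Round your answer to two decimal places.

c_gold ≈ 1.88

At the golden rule, f'(k) = n + δ, so α·k^(α−1) = n + δ and k_gold = (α/(n + δ))^(1/(1−α)).
k_gold = (0.45/0.100)^(1/0.55) = 4.5000^1.8182 ≈ 15.4053
c_gold = f(k_gold) − (n + δ)·k_gold = 3.4234 − 0.100×15.4053 ≈ 1.8829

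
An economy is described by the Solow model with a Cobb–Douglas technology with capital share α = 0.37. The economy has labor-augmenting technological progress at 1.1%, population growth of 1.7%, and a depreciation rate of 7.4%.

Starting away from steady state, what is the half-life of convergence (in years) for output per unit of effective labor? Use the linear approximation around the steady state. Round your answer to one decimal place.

Near the steady state the convergence rate is λ = (1 − α)(n + g + δ).
λ = (1 − 0.37) × 0.102 = 0.63 × 0.102 = 0.06426
Half-life = ln 2 / λ = 0.6931 / 0.06426 ≈ 10.79 years

t_½ ≈ 10.8 years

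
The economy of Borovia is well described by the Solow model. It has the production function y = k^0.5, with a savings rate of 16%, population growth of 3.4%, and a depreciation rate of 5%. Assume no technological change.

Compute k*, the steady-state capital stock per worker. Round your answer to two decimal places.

k* ≈ 3.63

Steady state requires s·f(k) = (n + δ)·k, i.e. s·k^α = (n + δ)·k.
Rearranging, k^(1−α) = s / (n + δ).
k^0.5 = 0.16 / (0.034 + 0.050) = 0.16 / 0.084 = 1.9048
k* = 1.9048^(1/0.5) ≈ 3.6283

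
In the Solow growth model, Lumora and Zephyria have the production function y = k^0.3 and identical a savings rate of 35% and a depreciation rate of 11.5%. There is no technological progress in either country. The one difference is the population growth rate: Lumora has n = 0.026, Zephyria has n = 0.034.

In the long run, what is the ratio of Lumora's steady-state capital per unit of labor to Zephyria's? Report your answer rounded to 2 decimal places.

Steady-state k* = [s/(n + δ)]^(1/(1−α)), so the ratio is [ (s_L/(n + δ)_L) / (s_Z/(n + δ)_Z) ]^1.4286.
s_L/(n + δ)_L = 0.35/0.141 = 2.4823; s_Z/(n + δ)_Z = 0.35/0.149 = 2.3490.
Ratio = (2.4823/2.3490)^1.4286 = 1.0567^1.4286 ≈ 1.0820

ratio ≈ 1.08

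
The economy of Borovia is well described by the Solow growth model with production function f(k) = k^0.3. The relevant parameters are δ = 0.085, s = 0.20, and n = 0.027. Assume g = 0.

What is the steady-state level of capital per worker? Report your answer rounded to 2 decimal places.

k* ≈ 2.29

In steady state, investment equals break-even investment: s·k^α = (n + δ)·k.
Rearranging, k^(1−α) = s / (n + δ).
k^0.7 = 0.20 / (0.027 + 0.085) = 0.20 / 0.112 = 1.7857
k* = 1.7857^(1/0.7) ≈ 2.2894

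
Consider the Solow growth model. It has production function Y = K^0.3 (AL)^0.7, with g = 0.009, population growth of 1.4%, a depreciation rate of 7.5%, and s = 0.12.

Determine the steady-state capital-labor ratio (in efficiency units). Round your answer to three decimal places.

k* = 1.336

In steady state, investment equals break-even investment: s·k^α = (n + g + δ)·k.
Dividing both sides by k: k^(1−α) = s / (n + g + δ).
k^0.7 = 0.12 / (0.014 + 0.009 + 0.075) = 0.12 / 0.098 = 1.2245
k* = 1.2245^(1/0.7) ≈ 1.3355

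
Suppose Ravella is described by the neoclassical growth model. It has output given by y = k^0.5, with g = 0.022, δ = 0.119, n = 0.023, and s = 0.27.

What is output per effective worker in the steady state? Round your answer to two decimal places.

y* ≈ 1.65

At the steady state, Δk = 0, so s·k^α = (n + g + δ)·k.
Dividing both sides by k: k^(1−α) = s / (n + g + δ).
k^0.5 = 0.27 / (0.023 + 0.022 + 0.119) = 0.27 / 0.164 = 1.6463
k* = 1.6463^(1/0.5) ≈ 2.7103
y* = (k*)^α = 2.7103^0.5 ≈ 1.6463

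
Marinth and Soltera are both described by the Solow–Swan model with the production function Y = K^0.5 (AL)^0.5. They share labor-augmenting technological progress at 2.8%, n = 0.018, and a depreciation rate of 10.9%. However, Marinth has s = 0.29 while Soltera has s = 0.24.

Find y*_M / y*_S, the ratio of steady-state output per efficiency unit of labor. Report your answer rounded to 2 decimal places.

Steady-state y* = [s/(n + g + δ)]^(α/(1−α)), so the ratio is [ (s_M/(n + g + δ)_M) / (s_S/(n + g + δ)_S) ]^1.
s_M/(n + g + δ)_M = 0.29/0.155 = 1.8710; s_S/(n + g + δ)_S = 0.24/0.155 = 1.5484.
Ratio = (1.8710/1.5484)^1 = 1.2083^1 ≈ 1.2083

y*_M / y*_S ≈ 1.21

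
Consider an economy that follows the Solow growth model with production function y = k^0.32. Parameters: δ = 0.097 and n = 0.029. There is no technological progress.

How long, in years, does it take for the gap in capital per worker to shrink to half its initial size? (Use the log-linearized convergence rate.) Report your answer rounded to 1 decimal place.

Near the steady state the convergence rate is λ = (1 − α)(n + δ).
λ = (1 − 0.32) × 0.126 = 0.68 × 0.126 = 0.08568
Half-life = ln 2 / λ = 0.6931 / 0.08568 ≈ 8.09 years

about 8.1 years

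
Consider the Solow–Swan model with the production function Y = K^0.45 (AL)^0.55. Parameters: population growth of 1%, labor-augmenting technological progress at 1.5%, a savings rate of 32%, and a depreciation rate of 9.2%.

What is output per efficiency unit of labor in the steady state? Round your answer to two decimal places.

y* = 2.28

At the steady state, Δk = 0, so s·k^α = (n + g + δ)·k.
Rearranging, k^(1−α) = s / (n + g + δ).
k^0.55 = 0.32 / (0.010 + 0.015 + 0.092) = 0.32 / 0.117 = 2.7350
k* = 2.7350^(1/0.55) ≈ 6.2297
y* = (k*)^α = 6.2297^0.45 ≈ 2.2778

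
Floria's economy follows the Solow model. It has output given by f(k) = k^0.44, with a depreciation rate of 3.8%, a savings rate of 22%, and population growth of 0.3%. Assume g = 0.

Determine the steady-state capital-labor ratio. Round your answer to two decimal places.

Steady state requires s·f(k) = (n + δ)·k, i.e. s·k^α = (n + δ)·k.
Dividing both sides by k: k^(1−α) = s / (n + δ).
k^0.56 = 0.22 / (0.003 + 0.038) = 0.22 / 0.041 = 5.3659
k* = 5.3659^(1/0.56) ≈ 20.0878

k* ≈ 20.09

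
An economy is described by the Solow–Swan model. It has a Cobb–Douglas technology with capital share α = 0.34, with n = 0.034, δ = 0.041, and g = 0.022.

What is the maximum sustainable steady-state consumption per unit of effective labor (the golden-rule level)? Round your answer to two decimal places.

At the golden rule, f'(k) = n + g + δ, so α·k^(α−1) = n + g + δ and k_gold = (α/(n + g + δ))^(1/(1−α)).
k_gold = (0.34/0.097)^(1/0.66) = 3.5052^1.5152 ≈ 6.6888
c_gold = f(k_gold) − (n + g + δ)·k_gold = 1.9082 − 0.097×6.6888 ≈ 1.2594

c_gold ≈ 1.26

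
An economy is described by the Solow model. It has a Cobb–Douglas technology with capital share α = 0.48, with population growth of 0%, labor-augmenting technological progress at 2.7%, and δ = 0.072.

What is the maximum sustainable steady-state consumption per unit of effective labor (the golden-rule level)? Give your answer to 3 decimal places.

At the golden rule, f'(k) = n + g + δ, so α·k^(α−1) = n + g + δ and k_gold = (α/(n + g + δ))^(1/(1−α)).
k_gold = (0.48/0.099)^(1/0.52) = 4.8485^1.9231 ≈ 20.8205
c_gold = f(k_gold) − (n + g + δ)·k_gold = 4.2941 − 0.099×20.8205 ≈ 2.2329

c_gold ≈ 2.233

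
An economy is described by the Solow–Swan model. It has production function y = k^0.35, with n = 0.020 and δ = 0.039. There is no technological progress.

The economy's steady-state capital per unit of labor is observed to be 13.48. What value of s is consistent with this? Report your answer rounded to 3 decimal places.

s ≈ 0.320

Steady state requires s·f(k) = (n + δ)·k, i.e. s·k^α = (n + δ)·k.
So s / (n + δ) = (k*)^(1−α) = 13.48^0.65 = 5.4237.
Therefore s = 5.4237 × (n + δ) = 5.4237 × 0.059 = 0.3200.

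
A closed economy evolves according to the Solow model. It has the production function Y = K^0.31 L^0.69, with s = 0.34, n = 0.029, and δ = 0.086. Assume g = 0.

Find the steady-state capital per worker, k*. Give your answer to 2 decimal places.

At the steady state, Δk = 0, so s·k^α = (n + δ)·k.
Dividing both sides by k: k^(1−α) = s / (n + δ).
k^0.69 = 0.34 / (0.029 + 0.086) = 0.34 / 0.115 = 2.9565
k* = 2.9565^(1/0.69) ≈ 4.8116

k* ≈ 4.81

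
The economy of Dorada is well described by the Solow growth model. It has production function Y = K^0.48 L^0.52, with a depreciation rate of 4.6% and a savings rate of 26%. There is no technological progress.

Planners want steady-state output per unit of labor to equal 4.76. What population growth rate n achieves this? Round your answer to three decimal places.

At the steady state, Δk = 0, so s·k^α = (n + δ)·k.
Since y* = [s/(n + δ)]^(α/(1−α)), we have s/(n + δ) = (y*)^((1−α)/α) = 4.76^1.0833 = 5.4207.
Therefore n + δ = s / 5.4207 = 0.26 / 5.4207 = 0.0480, so n = 0.0480 − 0.046 = 0.0020.

n ≈ 0.002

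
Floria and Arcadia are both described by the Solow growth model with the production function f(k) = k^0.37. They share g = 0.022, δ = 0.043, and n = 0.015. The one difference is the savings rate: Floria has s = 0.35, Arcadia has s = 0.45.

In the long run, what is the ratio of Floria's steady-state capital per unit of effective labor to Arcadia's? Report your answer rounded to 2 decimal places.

Steady-state k* = [s/(n + g + δ)]^(1/(1−α)), so the ratio is [ (s_F/(n + g + δ)_F) / (s_A/(n + g + δ)_A) ]^1.5873.
s_F/(n + g + δ)_F = 0.35/0.080 = 4.3750; s_A/(n + g + δ)_A = 0.45/0.080 = 5.6250.
Ratio = (4.3750/5.6250)^1.5873 = 0.7778^1.5873 ≈ 0.6711

k*_F / k*_A ≈ 0.67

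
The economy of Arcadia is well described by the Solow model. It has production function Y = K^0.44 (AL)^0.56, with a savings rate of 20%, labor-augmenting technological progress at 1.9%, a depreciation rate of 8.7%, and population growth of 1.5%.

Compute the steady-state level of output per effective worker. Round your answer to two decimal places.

y* = 1.48

In steady state, investment equals break-even investment: s·k^α = (n + g + δ)·k.
Rearranging, k^(1−α) = s / (n + g + δ).
k^0.56 = 0.20 / (0.015 + 0.019 + 0.087) = 0.20 / 0.121 = 1.6529
k* = 1.6529^(1/0.56) ≈ 2.4532
y* = (k*)^α = 2.4532^0.44 ≈ 1.4842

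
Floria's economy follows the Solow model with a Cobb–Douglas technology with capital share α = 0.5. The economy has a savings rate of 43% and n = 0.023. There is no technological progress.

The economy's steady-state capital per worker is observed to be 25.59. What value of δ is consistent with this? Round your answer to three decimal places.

Steady state requires s·f(k) = (n + δ)·k, i.e. s·k^α = (n + δ)·k.
So s / (n + δ) = (k*)^(1−α) = 25.59^0.5 = 5.0587.
Therefore n + δ = s / 5.0587 = 0.43 / 5.0587 = 0.0850, so δ = 0.0850 − 0.023 = 0.0620.

δ ≈ 0.062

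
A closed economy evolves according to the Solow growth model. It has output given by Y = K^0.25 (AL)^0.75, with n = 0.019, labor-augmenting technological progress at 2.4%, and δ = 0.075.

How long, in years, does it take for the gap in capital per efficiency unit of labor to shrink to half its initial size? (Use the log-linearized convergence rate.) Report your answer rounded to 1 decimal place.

t_½ ≈ 7.8 years

Near the steady state the convergence rate is λ = (1 − α)(n + g + δ).
λ = (1 − 0.25) × 0.118 = 0.75 × 0.118 = 0.0885
Half-life = ln 2 / λ = 0.6931 / 0.0885 ≈ 7.83 years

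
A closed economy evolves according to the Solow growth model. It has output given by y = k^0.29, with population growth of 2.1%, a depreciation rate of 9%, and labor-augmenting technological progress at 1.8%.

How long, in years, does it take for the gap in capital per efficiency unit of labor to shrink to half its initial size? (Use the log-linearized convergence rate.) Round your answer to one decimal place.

half-life ≈ 7.6 years

Near the steady state the convergence rate is λ = (1 − α)(n + g + δ).
λ = (1 − 0.29) × 0.129 = 0.71 × 0.129 = 0.09159
Half-life = ln 2 / λ = 0.6931 / 0.09159 ≈ 7.57 years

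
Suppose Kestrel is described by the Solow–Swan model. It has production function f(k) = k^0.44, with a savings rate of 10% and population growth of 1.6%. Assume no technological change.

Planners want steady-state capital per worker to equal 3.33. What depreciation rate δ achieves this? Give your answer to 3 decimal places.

δ ≈ 0.035

Steady state requires s·f(k) = (n + δ)·k, i.e. s·k^α = (n + δ)·k.
So s / (n + δ) = (k*)^(1−α) = 3.33^0.56 = 1.9614.
Therefore n + δ = s / 1.9614 = 0.10 / 1.9614 = 0.0510, so δ = 0.0510 − 0.016 = 0.0350.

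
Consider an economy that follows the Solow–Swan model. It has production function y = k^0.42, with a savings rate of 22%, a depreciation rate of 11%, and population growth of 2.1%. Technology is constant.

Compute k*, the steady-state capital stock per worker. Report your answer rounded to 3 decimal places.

In steady state, investment equals break-even investment: s·k^α = (n + δ)·k.
Dividing both sides by k: k^(1−α) = s / (n + δ).
k^0.58 = 0.22 / (0.021 + 0.110) = 0.22 / 0.131 = 1.6794
k* = 1.6794^(1/0.58) ≈ 2.4445

k* ≈ 2.445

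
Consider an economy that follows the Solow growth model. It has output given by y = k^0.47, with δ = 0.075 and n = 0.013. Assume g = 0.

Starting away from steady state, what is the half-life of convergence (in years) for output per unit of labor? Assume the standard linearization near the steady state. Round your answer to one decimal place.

t_½ ≈ 14.9 years

Near the steady state the convergence rate is λ = (1 − α)(n + δ).
λ = (1 − 0.47) × 0.088 = 0.53 × 0.088 = 0.04664
Half-life = ln 2 / λ = 0.6931 / 0.04664 ≈ 14.86 years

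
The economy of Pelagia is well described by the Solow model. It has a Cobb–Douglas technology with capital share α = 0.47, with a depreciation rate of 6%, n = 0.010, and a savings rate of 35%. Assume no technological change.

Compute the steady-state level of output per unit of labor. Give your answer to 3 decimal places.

At the steady state, Δk = 0, so s·k^α = (n + δ)·k.
Rearranging, k^(1−α) = s / (n + δ).
k^0.53 = 0.35 / (0.010 + 0.060) = 0.35 / 0.070 = 5.0000
k* = 5.0000^(1/0.53) ≈ 20.8359
y* = (k*)^α = 20.8359^0.47 ≈ 4.1672

y* = 4.167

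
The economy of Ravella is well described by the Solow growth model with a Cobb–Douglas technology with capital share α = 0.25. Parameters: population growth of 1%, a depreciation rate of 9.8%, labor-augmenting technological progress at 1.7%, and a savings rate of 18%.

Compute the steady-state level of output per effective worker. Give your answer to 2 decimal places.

y* ≈ 1.13

At the steady state, Δk = 0, so s·k^α = (n + g + δ)·k.
Rearranging, k^(1−α) = s / (n + g + δ).
k^0.75 = 0.18 / (0.010 + 0.017 + 0.098) = 0.18 / 0.125 = 1.4400
k* = 1.4400^(1/0.75) ≈ 1.6261
y* = (k*)^α = 1.6261^0.25 ≈ 1.1292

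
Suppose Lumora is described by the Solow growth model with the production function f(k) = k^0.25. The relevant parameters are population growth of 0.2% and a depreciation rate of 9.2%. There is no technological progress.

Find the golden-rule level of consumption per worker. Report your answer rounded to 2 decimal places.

c_gold ≈ 1.04

At the golden rule, f'(k) = n + δ, so α·k^(α−1) = n + δ and k_gold = (α/(n + δ))^(1/(1−α)).
k_gold = (0.25/0.094)^(1/0.75) = 2.6596^1.3333 ≈ 3.6847
c_gold = f(k_gold) − (n + δ)·k_gold = 1.3855 − 0.094×3.6847 ≈ 1.0391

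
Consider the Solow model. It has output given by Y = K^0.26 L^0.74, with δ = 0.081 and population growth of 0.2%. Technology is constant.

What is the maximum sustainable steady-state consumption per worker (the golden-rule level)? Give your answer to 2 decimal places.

c_gold ≈ 1.11

At the golden rule, f'(k) = n + δ, so α·k^(α−1) = n + δ and k_gold = (α/(n + δ))^(1/(1−α)).
k_gold = (0.26/0.083)^(1/0.74) = 3.1325^1.3514 ≈ 4.6789
c_gold = f(k_gold) − (n + δ)·k_gold = 1.4936 − 0.083×4.6789 ≈ 1.1053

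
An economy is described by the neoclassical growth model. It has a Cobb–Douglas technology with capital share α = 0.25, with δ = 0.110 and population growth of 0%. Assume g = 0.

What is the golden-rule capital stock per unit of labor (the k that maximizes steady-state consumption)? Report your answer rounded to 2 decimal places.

k_gold ≈ 2.99

The golden rule sets f'(k) = n + δ, i.e. α·k^(α−1) = n + δ.
So k^(1−α) = α / (n + δ) = 0.25 / 0.110 = 2.2727.
k_gold = 2.2727^(1/0.75) ≈ 2.9881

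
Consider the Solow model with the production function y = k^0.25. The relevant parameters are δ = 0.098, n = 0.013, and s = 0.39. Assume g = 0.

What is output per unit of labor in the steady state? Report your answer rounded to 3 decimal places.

In steady state, investment equals break-even investment: s·k^α = (n + δ)·k.
Dividing both sides by k: k^(1−α) = s / (n + δ).
k^0.75 = 0.39 / (0.013 + 0.098) = 0.39 / 0.111 = 3.5135
k* = 3.5135^(1/0.75) ≈ 5.3414
y* = (k*)^α = 5.3414^0.25 ≈ 1.5202

y* = 1.520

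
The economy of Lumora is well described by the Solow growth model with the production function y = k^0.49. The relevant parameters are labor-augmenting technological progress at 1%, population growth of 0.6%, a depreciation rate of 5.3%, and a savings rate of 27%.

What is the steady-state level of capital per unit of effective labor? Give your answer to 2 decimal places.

Steady state requires s·f(k) = (n + g + δ)·k, i.e. s·k^α = (n + g + δ)·k.
Rearranging, k^(1−α) = s / (n + g + δ).
k^0.51 = 0.27 / (0.006 + 0.010 + 0.053) = 0.27 / 0.069 = 3.9130
k* = 3.9130^(1/0.51) ≈ 14.5139

k* ≈ 14.51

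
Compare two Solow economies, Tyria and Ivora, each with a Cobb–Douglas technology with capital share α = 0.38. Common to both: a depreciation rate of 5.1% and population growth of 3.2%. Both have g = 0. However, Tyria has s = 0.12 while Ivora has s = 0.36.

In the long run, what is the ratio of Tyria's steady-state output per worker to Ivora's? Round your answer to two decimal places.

ratio ≈ 0.51

Steady-state y* = [s/(n + δ)]^(α/(1−α)), so the ratio is [ (s_T/(n + δ)_T) / (s_I/(n + δ)_I) ]^0.6129.
s_T/(n + δ)_T = 0.12/0.083 = 1.4458; s_I/(n + δ)_I = 0.36/0.083 = 4.3373.
Ratio = (1.4458/4.3373)^0.6129 = 0.3333^0.6129 ≈ 0.5100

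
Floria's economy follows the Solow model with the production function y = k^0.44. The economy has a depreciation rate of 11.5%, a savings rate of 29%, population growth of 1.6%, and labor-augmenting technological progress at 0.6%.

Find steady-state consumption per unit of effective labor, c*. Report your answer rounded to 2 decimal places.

In steady state, investment equals break-even investment: s·k^α = (n + g + δ)·k.
Rearranging, k^(1−α) = s / (n + g + δ).
k^0.56 = 0.29 / (0.016 + 0.006 + 0.115) = 0.29 / 0.137 = 2.1168
k* = 2.1168^(1/0.56) ≈ 3.8157
y* = (k*)^α = 3.8157^0.44 ≈ 1.8026
c* = (1 − s)·y* = (1 − 0.29) × 1.8026 ≈ 1.2798

c* = 1.28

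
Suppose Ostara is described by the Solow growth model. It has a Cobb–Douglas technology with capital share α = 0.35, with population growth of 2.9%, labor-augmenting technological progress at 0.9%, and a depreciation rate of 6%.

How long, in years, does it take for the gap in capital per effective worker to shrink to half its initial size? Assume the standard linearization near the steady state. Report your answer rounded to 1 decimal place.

Near the steady state the convergence rate is λ = (1 − α)(n + g + δ).
λ = (1 − 0.35) × 0.098 = 0.65 × 0.098 = 0.0637
Half-life = ln 2 / λ = 0.6931 / 0.0637 ≈ 10.88 years

about 10.9 years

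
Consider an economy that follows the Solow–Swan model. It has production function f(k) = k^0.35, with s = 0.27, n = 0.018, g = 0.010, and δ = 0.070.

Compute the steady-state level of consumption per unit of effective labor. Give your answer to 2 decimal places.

c* ≈ 1.26

In steady state, investment equals break-even investment: s·k^α = (n + g + δ)·k.
Rearranging, k^(1−α) = s / (n + g + δ).
k^0.65 = 0.27 / (0.018 + 0.010 + 0.070) = 0.27 / 0.098 = 2.7551
k* = 2.7551^(1/0.65) ≈ 4.7548
y* = (k*)^α = 4.7548^0.35 ≈ 1.7258
c* = (1 − s)·y* = (1 − 0.27) × 1.7258 ≈ 1.2598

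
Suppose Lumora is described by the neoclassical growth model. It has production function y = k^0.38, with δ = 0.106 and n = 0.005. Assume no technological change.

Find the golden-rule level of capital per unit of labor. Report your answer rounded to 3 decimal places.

k_gold ≈ 7.278

The golden rule sets f'(k) = n + δ, i.e. α·k^(α−1) = n + δ.
So k^(1−α) = α / (n + δ) = 0.38 / 0.111 = 3.4234.
k_gold = 3.4234^(1/0.62) ≈ 7.2783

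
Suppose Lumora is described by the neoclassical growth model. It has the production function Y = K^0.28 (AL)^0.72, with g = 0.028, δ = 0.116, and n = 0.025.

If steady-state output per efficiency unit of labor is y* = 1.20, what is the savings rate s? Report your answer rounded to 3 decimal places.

s ≈ 0.270

Steady state requires s·f(k) = (n + g + δ)·k, i.e. s·k^α = (n + g + δ)·k.
Since y* = [s/(n + g + δ)]^(α/(1−α)), we have s/(n + g + δ) = (y*)^((1−α)/α) = 1.20^2.5714 = 1.5981.
Therefore s = 1.5981 × (n + g + δ) = 1.5981 × 0.169 = 0.2701.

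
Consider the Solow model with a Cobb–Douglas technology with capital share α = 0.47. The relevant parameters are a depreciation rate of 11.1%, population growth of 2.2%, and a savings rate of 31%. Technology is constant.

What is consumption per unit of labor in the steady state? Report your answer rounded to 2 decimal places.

In steady state, investment equals break-even investment: s·k^α = (n + δ)·k.
Dividing both sides by k: k^(1−α) = s / (n + δ).
k^0.53 = 0.31 / (0.022 + 0.111) = 0.31 / 0.133 = 2.3308
k* = 2.3308^(1/0.53) ≈ 4.9363
y* = (k*)^α = 4.9363^0.47 ≈ 2.1179
c* = (1 − s)·y* = (1 − 0.31) × 2.1179 ≈ 1.4614

c* ≈ 1.46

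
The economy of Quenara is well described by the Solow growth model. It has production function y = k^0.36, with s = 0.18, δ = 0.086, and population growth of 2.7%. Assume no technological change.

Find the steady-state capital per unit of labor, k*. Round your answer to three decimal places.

Steady state requires s·f(k) = (n + δ)·k, i.e. s·k^α = (n + δ)·k.
Dividing both sides by k: k^(1−α) = s / (n + δ).
k^0.64 = 0.18 / (0.027 + 0.086) = 0.18 / 0.113 = 1.5929
k* = 1.5929^(1/0.64) ≈ 2.0698

k* ≈ 2.070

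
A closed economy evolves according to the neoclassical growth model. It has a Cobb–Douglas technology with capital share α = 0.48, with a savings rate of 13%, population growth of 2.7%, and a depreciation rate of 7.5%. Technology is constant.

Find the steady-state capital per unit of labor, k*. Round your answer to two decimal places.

At the steady state, Δk = 0, so s·k^α = (n + δ)·k.
Dividing both sides by k: k^(1−α) = s / (n + δ).
k^0.52 = 0.13 / (0.027 + 0.075) = 0.13 / 0.102 = 1.2745
k* = 1.2745^(1/0.52) ≈ 1.5943

k* = 1.59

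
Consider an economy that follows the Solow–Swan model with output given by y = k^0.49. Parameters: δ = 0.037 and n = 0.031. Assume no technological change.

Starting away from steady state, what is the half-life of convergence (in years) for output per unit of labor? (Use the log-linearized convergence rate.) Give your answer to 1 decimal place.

about 20.0 years

Near the steady state the convergence rate is λ = (1 − α)(n + δ).
λ = (1 − 0.49) × 0.068 = 0.51 × 0.068 = 0.03468
Half-life = ln 2 / λ = 0.6931 / 0.03468 ≈ 19.99 years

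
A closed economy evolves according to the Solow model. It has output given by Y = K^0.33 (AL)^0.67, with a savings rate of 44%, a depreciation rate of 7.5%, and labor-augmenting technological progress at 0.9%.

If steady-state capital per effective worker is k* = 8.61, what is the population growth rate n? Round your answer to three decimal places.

n ≈ 0.020

Steady state requires s·f(k) = (n + g + δ)·k, i.e. s·k^α = (n + g + δ)·k.
So s / (n + g + δ) = (k*)^(1−α) = 8.61^0.67 = 4.2311.
Therefore n + g + δ = s / 4.2311 = 0.44 / 4.2311 = 0.1040, so n = 0.1040 − 0.084 = 0.0200.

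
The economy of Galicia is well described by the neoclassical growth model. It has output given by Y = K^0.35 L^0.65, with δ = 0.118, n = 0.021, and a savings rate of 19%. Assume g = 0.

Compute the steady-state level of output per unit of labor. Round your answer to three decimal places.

y* = 1.183

Steady state requires s·f(k) = (n + δ)·k, i.e. s·k^α = (n + δ)·k.
Dividing both sides by k: k^(1−α) = s / (n + δ).
k^0.65 = 0.19 / (0.021 + 0.118) = 0.19 / 0.139 = 1.3669
k* = 1.3669^(1/0.65) ≈ 1.6174
y* = (k*)^α = 1.6174^0.35 ≈ 1.1833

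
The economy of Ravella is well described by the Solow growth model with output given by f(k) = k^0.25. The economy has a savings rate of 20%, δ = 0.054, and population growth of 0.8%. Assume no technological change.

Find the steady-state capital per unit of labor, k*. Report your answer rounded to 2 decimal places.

At the steady state, Δk = 0, so s·k^α = (n + δ)·k.
Rearranging, k^(1−α) = s / (n + δ).
k^0.75 = 0.20 / (0.008 + 0.054) = 0.20 / 0.062 = 3.2258
k* = 3.2258^(1/0.75) ≈ 4.7663

k* ≈ 4.77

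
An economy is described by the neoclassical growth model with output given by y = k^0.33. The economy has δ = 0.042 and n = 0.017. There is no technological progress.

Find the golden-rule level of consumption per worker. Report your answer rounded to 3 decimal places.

c_gold ≈ 1.564

At the golden rule, f'(k) = n + δ, so α·k^(α−1) = n + δ and k_gold = (α/(n + δ))^(1/(1−α)).
k_gold = (0.33/0.059)^(1/0.67) = 5.5932^1.4925 ≈ 13.0582
c_gold = f(k_gold) − (n + δ)·k_gold = 2.3348 − 0.059×13.0582 ≈ 1.5644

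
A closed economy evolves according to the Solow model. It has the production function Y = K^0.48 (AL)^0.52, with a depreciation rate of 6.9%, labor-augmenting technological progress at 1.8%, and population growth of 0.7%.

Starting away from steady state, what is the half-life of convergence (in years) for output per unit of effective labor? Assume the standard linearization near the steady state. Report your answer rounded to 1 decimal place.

t_½ ≈ 14.2 years

Near the steady state the convergence rate is λ = (1 − α)(n + g + δ).
λ = (1 − 0.48) × 0.094 = 0.52 × 0.094 = 0.04888
Half-life = ln 2 / λ = 0.6931 / 0.04888 ≈ 14.18 years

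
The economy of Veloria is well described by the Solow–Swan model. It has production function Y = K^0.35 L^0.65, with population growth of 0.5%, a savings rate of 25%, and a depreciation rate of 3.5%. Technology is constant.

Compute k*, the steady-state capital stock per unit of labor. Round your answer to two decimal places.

k* = 16.77

At the steady state, Δk = 0, so s·k^α = (n + δ)·k.
Rearranging, k^(1−α) = s / (n + δ).
k^0.65 = 0.25 / (0.005 + 0.035) = 0.25 / 0.040 = 6.2500
k* = 6.2500^(1/0.65) ≈ 16.7661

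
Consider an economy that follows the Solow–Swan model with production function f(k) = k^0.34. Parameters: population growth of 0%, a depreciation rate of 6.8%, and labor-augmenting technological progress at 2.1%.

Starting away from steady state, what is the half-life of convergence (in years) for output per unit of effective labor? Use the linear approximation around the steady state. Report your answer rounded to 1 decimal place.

half-life ≈ 11.8 years

Near the steady state the convergence rate is λ = (1 − α)(n + g + δ).
λ = (1 − 0.34) × 0.089 = 0.66 × 0.089 = 0.05874
Half-life = ln 2 / λ = 0.6931 / 0.05874 ≈ 11.80 years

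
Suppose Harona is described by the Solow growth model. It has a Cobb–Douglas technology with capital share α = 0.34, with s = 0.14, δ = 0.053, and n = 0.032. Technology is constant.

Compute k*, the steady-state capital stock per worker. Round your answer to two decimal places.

k* ≈ 2.13

In steady state, investment equals break-even investment: s·k^α = (n + δ)·k.
Rearranging, k^(1−α) = s / (n + δ).
k^0.66 = 0.14 / (0.032 + 0.053) = 0.14 / 0.085 = 1.6471
k* = 1.6471^(1/0.66) ≈ 2.1299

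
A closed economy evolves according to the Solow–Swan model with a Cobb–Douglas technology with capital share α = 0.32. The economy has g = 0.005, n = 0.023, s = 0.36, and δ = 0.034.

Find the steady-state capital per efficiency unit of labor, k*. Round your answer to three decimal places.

In steady state, investment equals break-even investment: s·k^α = (n + g + δ)·k.
Dividing both sides by k: k^(1−α) = s / (n + g + δ).
k^0.68 = 0.36 / (0.023 + 0.005 + 0.034) = 0.36 / 0.062 = 5.8065
k* = 5.8065^(1/0.68) ≈ 13.2863

k* = 13.286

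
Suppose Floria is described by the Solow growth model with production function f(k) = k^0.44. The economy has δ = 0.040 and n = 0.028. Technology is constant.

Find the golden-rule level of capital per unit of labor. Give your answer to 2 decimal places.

k_gold ≈ 28.06

The golden rule sets f'(k) = n + δ, i.e. α·k^(α−1) = n + δ.
So k^(1−α) = α / (n + δ) = 0.44 / 0.068 = 6.4706.
k_gold = 6.4706^(1/0.56) ≈ 28.0618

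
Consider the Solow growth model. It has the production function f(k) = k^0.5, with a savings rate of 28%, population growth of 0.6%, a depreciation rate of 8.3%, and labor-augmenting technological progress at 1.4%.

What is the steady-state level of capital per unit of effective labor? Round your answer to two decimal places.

In steady state, investment equals break-even investment: s·k^α = (n + g + δ)·k.
Dividing both sides by k: k^(1−α) = s / (n + g + δ).
k^0.5 = 0.28 / (0.006 + 0.014 + 0.083) = 0.28 / 0.103 = 2.7184
k* = 2.7184^(1/0.5) ≈ 7.3897

k* ≈ 7.39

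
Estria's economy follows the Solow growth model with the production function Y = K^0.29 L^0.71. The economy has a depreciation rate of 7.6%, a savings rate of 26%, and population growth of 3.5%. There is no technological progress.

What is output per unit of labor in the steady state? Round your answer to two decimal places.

Steady state requires s·f(k) = (n + δ)·k, i.e. s·k^α = (n + δ)·k.
Dividing both sides by k: k^(1−α) = s / (n + δ).
k^0.71 = 0.26 / (0.035 + 0.076) = 0.26 / 0.111 = 2.3423
k* = 2.3423^(1/0.71) ≈ 3.3161
y* = (k*)^α = 3.3161^0.29 ≈ 1.4157

y* ≈ 1.42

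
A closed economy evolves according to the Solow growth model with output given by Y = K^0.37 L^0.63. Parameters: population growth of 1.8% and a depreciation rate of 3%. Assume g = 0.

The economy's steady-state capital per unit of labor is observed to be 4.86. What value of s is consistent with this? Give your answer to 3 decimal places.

Steady state requires s·f(k) = (n + δ)·k, i.e. s·k^α = (n + δ)·k.
So s / (n + δ) = (k*)^(1−α) = 4.86^0.63 = 2.7076.
Therefore s = 2.7076 × (n + δ) = 2.7076 × 0.048 = 0.1300.

s ≈ 0.130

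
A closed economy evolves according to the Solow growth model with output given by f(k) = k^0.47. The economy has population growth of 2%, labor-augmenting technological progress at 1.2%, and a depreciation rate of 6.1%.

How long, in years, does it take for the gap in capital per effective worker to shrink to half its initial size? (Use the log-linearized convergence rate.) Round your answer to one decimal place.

Near the steady state the convergence rate is λ = (1 − α)(n + g + δ).
λ = (1 − 0.47) × 0.093 = 0.53 × 0.093 = 0.04929
Half-life = ln 2 / λ = 0.6931 / 0.04929 ≈ 14.06 years

half-life ≈ 14.1 years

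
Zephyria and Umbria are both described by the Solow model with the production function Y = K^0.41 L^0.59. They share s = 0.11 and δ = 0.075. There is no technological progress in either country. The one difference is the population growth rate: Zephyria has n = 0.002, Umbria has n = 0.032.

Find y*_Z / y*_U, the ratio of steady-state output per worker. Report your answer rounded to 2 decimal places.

y*_Z / y*_U ≈ 1.26

Steady-state y* = [s/(n + δ)]^(α/(1−α)), so the ratio is [ (s_Z/(n + δ)_Z) / (s_U/(n + δ)_U) ]^0.6949.
s_Z/(n + δ)_Z = 0.11/0.077 = 1.4286; s_U/(n + δ)_U = 0.11/0.107 = 1.0280.
Ratio = (1.4286/1.0280)^0.6949 = 1.3897^0.6949 ≈ 1.2569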